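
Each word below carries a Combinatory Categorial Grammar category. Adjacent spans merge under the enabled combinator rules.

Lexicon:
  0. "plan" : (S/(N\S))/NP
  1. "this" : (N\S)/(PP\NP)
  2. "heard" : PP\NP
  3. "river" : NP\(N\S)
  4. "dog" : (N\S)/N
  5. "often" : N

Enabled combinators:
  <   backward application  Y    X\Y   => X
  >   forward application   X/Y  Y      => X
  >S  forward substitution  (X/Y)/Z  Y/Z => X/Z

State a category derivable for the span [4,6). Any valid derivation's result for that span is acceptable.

N\S

[0,6] S   >
  [0,4] S/(N\S)   >
    [0,1] "plan" : (S/(N\S))/NP
    [1,4] NP   <
      [1,3] N\S   >
        [1,2] "this" : (N\S)/(PP\NP)
        [2,3] "heard" : PP\NP
      [3,4] "river" : NP\(N\S)
  [4,6] N\S   >
    [4,5] "dog" : (N\S)/N
    [5,6] "often" : N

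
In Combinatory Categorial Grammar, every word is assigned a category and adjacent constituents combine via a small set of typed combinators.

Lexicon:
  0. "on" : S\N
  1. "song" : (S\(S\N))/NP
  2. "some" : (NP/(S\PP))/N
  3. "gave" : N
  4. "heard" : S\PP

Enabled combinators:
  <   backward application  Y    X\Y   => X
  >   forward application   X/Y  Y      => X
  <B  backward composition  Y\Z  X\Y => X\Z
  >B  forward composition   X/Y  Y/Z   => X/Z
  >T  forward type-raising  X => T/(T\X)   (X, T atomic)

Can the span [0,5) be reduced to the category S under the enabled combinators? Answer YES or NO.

YES

[0,5] S   <
  [0,1] "on" : S\N
  [1,5] S\(S\N)   >
    [1,2] "song" : (S\(S\N))/NP
    [2,5] NP   >
      [2,4] NP/(S\PP)   >
        [2,3] "some" : (NP/(S\PP))/N
        [3,4] "gave" : N
      [4,5] "heard" : S\PP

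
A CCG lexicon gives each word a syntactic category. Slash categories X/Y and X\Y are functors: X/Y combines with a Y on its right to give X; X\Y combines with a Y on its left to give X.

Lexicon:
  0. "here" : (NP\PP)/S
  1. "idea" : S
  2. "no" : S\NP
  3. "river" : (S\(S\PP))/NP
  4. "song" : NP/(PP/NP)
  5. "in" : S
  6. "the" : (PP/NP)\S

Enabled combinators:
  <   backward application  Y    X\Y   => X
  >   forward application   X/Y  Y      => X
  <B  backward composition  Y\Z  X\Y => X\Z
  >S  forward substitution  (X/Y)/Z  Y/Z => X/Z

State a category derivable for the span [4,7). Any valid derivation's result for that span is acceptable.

NP

[0,7] S   <
  [0,3] S\PP   <B
    [0,2] NP\PP   >
      [0,1] "here" : (NP\PP)/S
      [1,2] "idea" : S
    [2,3] "no" : S\NP
  [3,7] S\(S\PP)   >
    [3,4] "river" : (S\(S\PP))/NP
    [4,7] NP   >
      [4,5] "song" : NP/(PP/NP)
      [5,7] PP/NP   <
        [5,6] "in" : S
        [6,7] "the" : (PP/NP)\S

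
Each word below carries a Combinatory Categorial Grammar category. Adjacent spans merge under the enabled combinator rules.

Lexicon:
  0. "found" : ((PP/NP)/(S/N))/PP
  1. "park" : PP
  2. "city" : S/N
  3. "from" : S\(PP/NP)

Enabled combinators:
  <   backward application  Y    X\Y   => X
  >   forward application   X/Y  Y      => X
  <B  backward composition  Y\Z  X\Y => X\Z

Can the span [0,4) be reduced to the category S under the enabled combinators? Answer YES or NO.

YES

[0,4] S   <
  [0,3] PP/NP   >
    [0,2] (PP/NP)/(S/N)   >
      [0,1] "found" : ((PP/NP)/(S/N))/PP
      [1,2] "park" : PP
    [2,3] "city" : S/N
  [3,4] "from" : S\(PP/NP)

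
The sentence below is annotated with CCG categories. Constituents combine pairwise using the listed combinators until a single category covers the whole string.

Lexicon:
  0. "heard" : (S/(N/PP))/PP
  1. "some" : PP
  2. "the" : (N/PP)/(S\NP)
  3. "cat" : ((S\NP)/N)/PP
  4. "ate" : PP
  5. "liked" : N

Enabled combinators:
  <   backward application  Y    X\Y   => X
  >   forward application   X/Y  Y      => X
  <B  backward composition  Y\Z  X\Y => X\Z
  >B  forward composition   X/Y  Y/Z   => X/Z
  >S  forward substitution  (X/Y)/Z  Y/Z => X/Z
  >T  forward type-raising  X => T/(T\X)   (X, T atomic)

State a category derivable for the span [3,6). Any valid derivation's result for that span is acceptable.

S\NP

[0,6] S   >
  [0,2] S/(N/PP)   >
    [0,1] "heard" : (S/(N/PP))/PP
    [1,2] "some" : PP
  [2,6] N/PP   >
    [2,3] "the" : (N/PP)/(S\NP)
    [3,6] S\NP   >
      [3,5] (S\NP)/N   >
        [3,4] "cat" : ((S\NP)/N)/PP
        [4,5] "ate" : PP
      [5,6] "liked" : N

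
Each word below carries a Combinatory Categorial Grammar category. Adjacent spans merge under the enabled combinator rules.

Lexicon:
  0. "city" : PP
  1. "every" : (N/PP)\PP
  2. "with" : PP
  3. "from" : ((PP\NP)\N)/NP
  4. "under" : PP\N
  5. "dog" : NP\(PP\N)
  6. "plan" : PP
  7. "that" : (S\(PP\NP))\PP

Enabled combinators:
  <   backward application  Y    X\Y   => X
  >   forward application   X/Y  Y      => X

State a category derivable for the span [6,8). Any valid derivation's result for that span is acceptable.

[0,8] S   <
  [0,6] PP\NP   <
    [0,3] N   >
      [0,2] N/PP   <
        [0,1] "city" : PP
        [1,2] "every" : (N/PP)\PP
      [2,3] "with" : PP
    [3,6] (PP\NP)\N   >
      [3,4] "from" : ((PP\NP)\N)/NP
      [4,6] NP   <
        [4,5] "under" : PP\N
        [5,6] "dog" : NP\(PP\N)
  [6,8] S\(PP\NP)   <
    [6,7] "plan" : PP
    [7,8] "that" : (S\(PP\NP))\PP

S\(PP\NP)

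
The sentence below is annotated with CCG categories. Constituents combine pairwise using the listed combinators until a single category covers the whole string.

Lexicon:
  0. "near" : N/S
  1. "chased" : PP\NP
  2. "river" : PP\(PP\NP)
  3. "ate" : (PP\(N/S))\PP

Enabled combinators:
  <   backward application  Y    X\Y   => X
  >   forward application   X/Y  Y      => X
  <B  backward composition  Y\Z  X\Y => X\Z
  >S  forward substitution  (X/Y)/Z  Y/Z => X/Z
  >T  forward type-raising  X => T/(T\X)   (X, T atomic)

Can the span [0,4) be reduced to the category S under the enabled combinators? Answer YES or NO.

NO

N/S PP\NP PP\(PP\NP) (PP\(N/S))\PP
CKY chart[0,4] = {N/(N\PP), NP/(NP\PP), PP, PP/(PP\PP), S/(S\PP)}; S ∉ chart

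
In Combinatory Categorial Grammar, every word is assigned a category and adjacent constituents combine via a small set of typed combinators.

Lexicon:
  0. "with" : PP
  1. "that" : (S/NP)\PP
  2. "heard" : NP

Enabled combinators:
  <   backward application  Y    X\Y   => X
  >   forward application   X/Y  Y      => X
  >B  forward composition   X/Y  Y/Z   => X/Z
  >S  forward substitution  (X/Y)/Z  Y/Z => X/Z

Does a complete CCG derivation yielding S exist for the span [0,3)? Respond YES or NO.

[0,3] S   >
  [0,2] S/NP   <
    [0,1] "with" : PP
    [1,2] "that" : (S/NP)\PP
  [2,3] "heard" : NP

YES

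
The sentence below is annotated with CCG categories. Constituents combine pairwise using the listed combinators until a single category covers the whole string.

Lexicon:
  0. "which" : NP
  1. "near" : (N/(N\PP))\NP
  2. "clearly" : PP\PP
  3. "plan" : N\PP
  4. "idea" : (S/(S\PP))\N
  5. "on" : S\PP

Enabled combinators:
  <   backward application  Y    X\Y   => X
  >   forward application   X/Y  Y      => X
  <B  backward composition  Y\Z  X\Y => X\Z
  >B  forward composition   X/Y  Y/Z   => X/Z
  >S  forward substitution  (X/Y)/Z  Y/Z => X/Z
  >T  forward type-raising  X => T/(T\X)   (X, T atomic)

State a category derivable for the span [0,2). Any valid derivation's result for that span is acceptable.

[0,6] S   >
  [0,5] S/(S\PP)   <
    [0,4] N   >
      [0,2] N/(N\PP)   <
        [0,1] "which" : NP
        [1,2] "near" : (N/(N\PP))\NP
      [2,4] N\PP   <B
        [2,3] "clearly" : PP\PP
        [3,4] "plan" : N\PP
    [4,5] "idea" : (S/(S\PP))\N
  [5,6] "on" : S\PP

N/(N\PP)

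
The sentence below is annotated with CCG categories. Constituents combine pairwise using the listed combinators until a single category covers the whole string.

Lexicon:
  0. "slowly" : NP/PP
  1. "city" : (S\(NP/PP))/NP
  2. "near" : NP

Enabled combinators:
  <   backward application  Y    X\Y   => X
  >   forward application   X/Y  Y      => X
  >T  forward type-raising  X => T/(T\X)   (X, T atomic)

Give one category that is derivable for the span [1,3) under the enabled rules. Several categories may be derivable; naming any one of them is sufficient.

[0,3] S   <
  [0,1] "slowly" : NP/PP
  [1,3] S\(NP/PP)   >
    [1,2] "city" : (S\(NP/PP))/NP
    [2,3] "near" : NP

S\(NP/PP)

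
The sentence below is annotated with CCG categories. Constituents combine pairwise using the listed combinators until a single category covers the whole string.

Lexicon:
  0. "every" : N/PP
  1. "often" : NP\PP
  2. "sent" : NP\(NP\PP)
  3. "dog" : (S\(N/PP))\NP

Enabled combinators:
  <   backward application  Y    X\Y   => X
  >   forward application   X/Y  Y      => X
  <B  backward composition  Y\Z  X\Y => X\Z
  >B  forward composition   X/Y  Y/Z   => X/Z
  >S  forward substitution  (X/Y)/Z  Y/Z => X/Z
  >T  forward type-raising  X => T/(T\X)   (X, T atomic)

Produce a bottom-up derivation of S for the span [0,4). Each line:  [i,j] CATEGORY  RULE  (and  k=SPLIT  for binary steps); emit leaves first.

[0,4] S   <
  [0,1] "every" : N/PP
  [1,4] S\(N/PP)   <
    [1,3] NP   <
      [1,2] "often" : NP\PP
      [2,3] "sent" : NP\(NP\PP)
    [3,4] "dog" : (S\(N/PP))\NP

[0,1] N/PP  lex  "every"
[1,2] NP\PP  lex  "often"
[2,3] NP\(NP\PP)  lex  "sent"
[1,3] NP  <  k=2
[3,4] (S\(N/PP))\NP  lex  "dog"
[1,4] S\(N/PP)  <  k=3
[0,4] S  <  k=1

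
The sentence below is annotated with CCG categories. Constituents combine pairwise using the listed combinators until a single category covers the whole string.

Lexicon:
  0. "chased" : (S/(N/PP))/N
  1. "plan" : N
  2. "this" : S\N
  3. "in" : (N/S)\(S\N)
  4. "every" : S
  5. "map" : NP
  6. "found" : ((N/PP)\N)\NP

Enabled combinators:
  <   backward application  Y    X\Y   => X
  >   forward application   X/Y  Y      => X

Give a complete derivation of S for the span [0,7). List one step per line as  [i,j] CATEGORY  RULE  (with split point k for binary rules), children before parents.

[0,7] S   >
  [0,2] S/(N/PP)   >
    [0,1] "chased" : (S/(N/PP))/N
    [1,2] "plan" : N
  [2,7] N/PP   <
    [2,5] N   >
      [2,4] N/S   <
        [2,3] "this" : S\N
        [3,4] "in" : (N/S)\(S\N)
      [4,5] "every" : S
    [5,7] (N/PP)\N   <
      [5,6] "map" : NP
      [6,7] "found" : ((N/PP)\N)\NP

[0,1] (S/(N/PP))/N  lex  "chased"
[1,2] N  lex  "plan"
[0,2] S/(N/PP)  >  k=1
[2,3] S\N  lex  "this"
[3,4] (N/S)\(S\N)  lex  "in"
[2,4] N/S  <  k=3
[4,5] S  lex  "every"
[2,5] N  >  k=4
[5,6] NP  lex  "map"
[6,7] ((N/PP)\N)\NP  lex  "found"
[5,7] (N/PP)\N  <  k=6
[2,7] N/PP  <  k=5
[0,7] S  >  k=2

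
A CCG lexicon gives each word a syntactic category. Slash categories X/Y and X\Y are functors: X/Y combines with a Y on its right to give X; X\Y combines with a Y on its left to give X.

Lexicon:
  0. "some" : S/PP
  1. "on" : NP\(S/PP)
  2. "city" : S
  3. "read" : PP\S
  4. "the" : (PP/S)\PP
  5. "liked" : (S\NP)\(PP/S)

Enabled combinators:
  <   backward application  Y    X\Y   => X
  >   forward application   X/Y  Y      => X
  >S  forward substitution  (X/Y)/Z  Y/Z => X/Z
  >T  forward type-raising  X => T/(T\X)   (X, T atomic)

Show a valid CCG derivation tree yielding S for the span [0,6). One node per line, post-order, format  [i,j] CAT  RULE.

[0,1] S/PP  lex  "some"
[1,2] NP\(S/PP)  lex  "on"
[0,2] NP  <  k=1
[2,3] S  lex  "city"
[3,4] PP\S  lex  "read"
[2,4] PP  <  k=3
[4,5] (PP/S)\PP  lex  "the"
[2,5] PP/S  <  k=4
[5,6] (S\NP)\(PP/S)  lex  "liked"
[2,6] S\NP  <  k=5
[0,6] S  <  k=2

[0,6] S   <
  [0,2] NP   <
    [0,1] "some" : S/PP
    [1,2] "on" : NP\(S/PP)
  [2,6] S\NP   <
    [2,5] PP/S   <
      [2,4] PP   <
        [2,3] "city" : S
        [3,4] "read" : PP\S
      [4,5] "the" : (PP/S)\PP
    [5,6] "liked" : (S\NP)\(PP/S)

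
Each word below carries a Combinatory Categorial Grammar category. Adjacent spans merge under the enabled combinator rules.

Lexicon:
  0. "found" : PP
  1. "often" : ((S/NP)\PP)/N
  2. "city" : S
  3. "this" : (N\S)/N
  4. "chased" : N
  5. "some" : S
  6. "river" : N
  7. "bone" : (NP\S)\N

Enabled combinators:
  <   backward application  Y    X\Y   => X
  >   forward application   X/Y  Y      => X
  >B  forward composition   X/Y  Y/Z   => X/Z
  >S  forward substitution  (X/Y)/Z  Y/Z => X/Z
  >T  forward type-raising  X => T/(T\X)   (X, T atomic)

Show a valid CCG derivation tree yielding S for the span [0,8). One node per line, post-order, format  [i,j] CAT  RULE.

[0,8] S   >
  [0,5] S/NP   <
    [0,1] "found" : PP
    [1,5] (S/NP)\PP   >
      [1,2] "often" : ((S/NP)\PP)/N
      [2,5] N   >
        [2,3] N/(N\S)   >T
          [2,3] "city" : S
        [3,5] N\S   >
          [3,4] "this" : (N\S)/N
          [4,5] "chased" : N
  [5,8] NP   <
    [5,6] "some" : S
    [6,8] NP\S   <
      [6,7] "river" : N
      [7,8] "bone" : (NP\S)\N

[0,1] PP  lex  "found"
[1,2] ((S/NP)\PP)/N  lex  "often"
[2,3] S  lex  "city"
[2,3] N/(N\S)  >T
[3,4] (N\S)/N  lex  "this"
[4,5] N  lex  "chased"
[3,5] N\S  >  k=4
[2,5] N  >  k=3
[1,5] (S/NP)\PP  >  k=2
[0,5] S/NP  <  k=1
[5,6] S  lex  "some"
[6,7] N  lex  "river"
[7,8] (NP\S)\N  lex  "bone"
[6,8] NP\S  <  k=7
[5,8] NP  <  k=6
[0,8] S  >  k=5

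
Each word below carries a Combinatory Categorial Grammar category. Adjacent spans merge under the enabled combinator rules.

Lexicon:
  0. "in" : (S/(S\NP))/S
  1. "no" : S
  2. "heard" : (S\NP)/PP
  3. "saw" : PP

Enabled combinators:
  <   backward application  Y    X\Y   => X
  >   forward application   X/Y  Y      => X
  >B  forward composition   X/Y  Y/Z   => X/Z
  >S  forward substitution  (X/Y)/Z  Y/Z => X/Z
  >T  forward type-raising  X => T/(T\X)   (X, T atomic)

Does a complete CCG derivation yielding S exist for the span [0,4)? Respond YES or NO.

YES

[0,4] S   >
  [0,2] S/(S\NP)   >
    [0,1] "in" : (S/(S\NP))/S
    [1,2] "no" : S
  [2,4] S\NP   >
    [2,3] "heard" : (S\NP)/PP
    [3,4] "saw" : PP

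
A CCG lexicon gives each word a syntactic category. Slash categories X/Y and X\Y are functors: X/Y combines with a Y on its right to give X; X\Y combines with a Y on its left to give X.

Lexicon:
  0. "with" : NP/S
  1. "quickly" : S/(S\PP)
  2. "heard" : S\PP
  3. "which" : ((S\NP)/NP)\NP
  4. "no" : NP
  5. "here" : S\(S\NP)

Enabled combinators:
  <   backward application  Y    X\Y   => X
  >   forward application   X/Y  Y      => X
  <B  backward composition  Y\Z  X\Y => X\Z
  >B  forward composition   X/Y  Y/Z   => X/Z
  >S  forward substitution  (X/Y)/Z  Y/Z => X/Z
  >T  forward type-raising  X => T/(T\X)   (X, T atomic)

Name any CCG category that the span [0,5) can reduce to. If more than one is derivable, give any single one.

[0,6] S   <
  [0,5] S\NP   >
    [0,4] (S\NP)/NP   <
      [0,3] NP   >
        [0,1] "with" : NP/S
        [1,3] S   >
          [1,2] "quickly" : S/(S\PP)
          [2,3] "heard" : S\PP
      [3,4] "which" : ((S\NP)/NP)\NP
    [4,5] "no" : NP
  [5,6] "here" : S\(S\NP)

S\NP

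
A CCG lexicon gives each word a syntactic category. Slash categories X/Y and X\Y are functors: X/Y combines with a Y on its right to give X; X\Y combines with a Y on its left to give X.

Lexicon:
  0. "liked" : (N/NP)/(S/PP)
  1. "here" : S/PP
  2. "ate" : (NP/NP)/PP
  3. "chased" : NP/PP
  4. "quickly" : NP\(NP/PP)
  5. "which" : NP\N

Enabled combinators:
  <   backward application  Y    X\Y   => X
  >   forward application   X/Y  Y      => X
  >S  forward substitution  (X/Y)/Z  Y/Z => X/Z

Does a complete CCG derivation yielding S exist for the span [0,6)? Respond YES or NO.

(N/NP)/(S/PP) S/PP (NP/NP)/PP NP/PP NP\(NP/PP) NP\N
CKY chart[0,6] = {NP}; S ∉ chart

NO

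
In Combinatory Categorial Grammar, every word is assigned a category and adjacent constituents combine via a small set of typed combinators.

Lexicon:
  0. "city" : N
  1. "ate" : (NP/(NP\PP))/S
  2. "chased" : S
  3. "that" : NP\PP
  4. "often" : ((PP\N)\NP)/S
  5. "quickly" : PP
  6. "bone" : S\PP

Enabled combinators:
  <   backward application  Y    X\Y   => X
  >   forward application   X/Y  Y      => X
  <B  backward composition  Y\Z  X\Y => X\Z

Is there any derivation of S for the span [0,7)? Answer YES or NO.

NO

N (NP/(NP\PP))/S S NP\PP ((PP\N)\NP)/S PP S\PP
CKY chart[0,7] = {PP}; S ∉ chart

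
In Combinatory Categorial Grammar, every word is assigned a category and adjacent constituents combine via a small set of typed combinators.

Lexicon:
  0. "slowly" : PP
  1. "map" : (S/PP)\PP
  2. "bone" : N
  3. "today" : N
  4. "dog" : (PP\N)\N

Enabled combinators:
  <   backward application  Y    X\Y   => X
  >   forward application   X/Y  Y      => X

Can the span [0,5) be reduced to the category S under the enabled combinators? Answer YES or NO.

YES

[0,5] S   >
  [0,2] S/PP   <
    [0,1] "slowly" : PP
    [1,2] "map" : (S/PP)\PP
  [2,5] PP   <
    [2,3] "bone" : N
    [3,5] PP\N   <
      [3,4] "today" : N
      [4,5] "dog" : (PP\N)\N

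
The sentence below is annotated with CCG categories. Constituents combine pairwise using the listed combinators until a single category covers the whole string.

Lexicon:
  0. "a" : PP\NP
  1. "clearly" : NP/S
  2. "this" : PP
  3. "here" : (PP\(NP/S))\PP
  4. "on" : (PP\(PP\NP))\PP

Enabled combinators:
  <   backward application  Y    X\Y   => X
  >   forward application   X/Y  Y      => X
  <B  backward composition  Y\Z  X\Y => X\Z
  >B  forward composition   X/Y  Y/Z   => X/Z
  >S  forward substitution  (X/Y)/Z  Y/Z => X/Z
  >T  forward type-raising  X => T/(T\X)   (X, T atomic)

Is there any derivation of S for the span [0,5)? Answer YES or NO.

PP\NP NP/S PP (PP\(NP/S))\PP (PP\(PP\NP))\PP
CKY chart[0,5] = {N/(N\PP), NP/(NP\PP), PP, PP/(PP\PP), S/(S\PP)}; S ∉ chart

NO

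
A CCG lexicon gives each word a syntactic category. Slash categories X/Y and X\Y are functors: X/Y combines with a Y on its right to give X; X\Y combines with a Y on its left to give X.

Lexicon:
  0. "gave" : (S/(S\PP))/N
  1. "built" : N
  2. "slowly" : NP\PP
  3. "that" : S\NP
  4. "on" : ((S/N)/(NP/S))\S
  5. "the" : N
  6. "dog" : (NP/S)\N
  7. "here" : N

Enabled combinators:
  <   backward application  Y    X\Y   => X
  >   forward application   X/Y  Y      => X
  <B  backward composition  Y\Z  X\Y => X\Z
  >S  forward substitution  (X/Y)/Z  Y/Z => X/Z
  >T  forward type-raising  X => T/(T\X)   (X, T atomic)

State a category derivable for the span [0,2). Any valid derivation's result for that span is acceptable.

[0,8] S   >
  [0,7] S/N   >
    [0,5] (S/N)/(NP/S)   <
      [0,4] S   >
        [0,2] S/(S\PP)   >
          [0,1] "gave" : (S/(S\PP))/N
          [1,2] "built" : N
        [2,4] S\PP   <B
          [2,3] "slowly" : NP\PP
          [3,4] "that" : S\NP
      [4,5] "on" : ((S/N)/(NP/S))\S
    [5,7] NP/S   <
      [5,6] "the" : N
      [6,7] "dog" : (NP/S)\N
  [7,8] "here" : N

S/(S\PP)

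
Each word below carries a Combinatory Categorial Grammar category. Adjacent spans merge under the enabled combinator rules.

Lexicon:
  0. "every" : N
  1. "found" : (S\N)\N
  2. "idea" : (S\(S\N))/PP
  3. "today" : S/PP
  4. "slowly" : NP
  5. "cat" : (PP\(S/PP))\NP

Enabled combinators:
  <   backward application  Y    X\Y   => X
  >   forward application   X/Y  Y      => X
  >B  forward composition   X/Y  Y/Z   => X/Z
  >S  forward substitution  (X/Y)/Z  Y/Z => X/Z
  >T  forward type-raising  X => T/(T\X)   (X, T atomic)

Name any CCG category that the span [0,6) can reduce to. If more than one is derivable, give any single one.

S

[0,6] S   <
  [0,2] S\N   <
    [0,1] "every" : N
    [1,2] "found" : (S\N)\N
  [2,6] S\(S\N)   >
    [2,3] "idea" : (S\(S\N))/PP
    [3,6] PP   <
      [3,4] "today" : S/PP
      [4,6] PP\(S/PP)   <
        [4,5] "slowly" : NP
        [5,6] "cat" : (PP\(S/PP))\NP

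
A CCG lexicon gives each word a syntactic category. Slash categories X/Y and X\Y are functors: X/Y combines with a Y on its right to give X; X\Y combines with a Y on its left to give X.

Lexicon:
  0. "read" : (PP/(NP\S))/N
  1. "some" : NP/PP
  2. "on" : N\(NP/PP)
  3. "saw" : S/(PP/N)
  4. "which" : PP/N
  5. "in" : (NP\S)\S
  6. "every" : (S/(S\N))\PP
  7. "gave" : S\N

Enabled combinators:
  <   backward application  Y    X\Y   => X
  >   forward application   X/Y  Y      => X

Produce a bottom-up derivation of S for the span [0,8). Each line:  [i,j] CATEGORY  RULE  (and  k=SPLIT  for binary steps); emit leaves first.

[0,1] (PP/(NP\S))/N  lex  "read"
[1,2] NP/PP  lex  "some"
[2,3] N\(NP/PP)  lex  "on"
[1,3] N  <  k=2
[0,3] PP/(NP\S)  >  k=1
[3,4] S/(PP/N)  lex  "saw"
[4,5] PP/N  lex  "which"
[3,5] S  >  k=4
[5,6] (NP\S)\S  lex  "in"
[3,6] NP\S  <  k=5
[0,6] PP  >  k=3
[6,7] (S/(S\N))\PP  lex  "every"
[0,7] S/(S\N)  <  k=6
[7,8] S\N  lex  "gave"
[0,8] S  >  k=7

[0,8] S   >
  [0,7] S/(S\N)   <
    [0,6] PP   >
      [0,3] PP/(NP\S)   >
        [0,1] "read" : (PP/(NP\S))/N
        [1,3] N   <
          [1,2] "some" : NP/PP
          [2,3] "on" : N\(NP/PP)
      [3,6] NP\S   <
        [3,5] S   >
          [3,4] "saw" : S/(PP/N)
          [4,5] "which" : PP/N
        [5,6] "in" : (NP\S)\S
    [6,7] "every" : (S/(S\N))\PP
  [7,8] "gave" : S\N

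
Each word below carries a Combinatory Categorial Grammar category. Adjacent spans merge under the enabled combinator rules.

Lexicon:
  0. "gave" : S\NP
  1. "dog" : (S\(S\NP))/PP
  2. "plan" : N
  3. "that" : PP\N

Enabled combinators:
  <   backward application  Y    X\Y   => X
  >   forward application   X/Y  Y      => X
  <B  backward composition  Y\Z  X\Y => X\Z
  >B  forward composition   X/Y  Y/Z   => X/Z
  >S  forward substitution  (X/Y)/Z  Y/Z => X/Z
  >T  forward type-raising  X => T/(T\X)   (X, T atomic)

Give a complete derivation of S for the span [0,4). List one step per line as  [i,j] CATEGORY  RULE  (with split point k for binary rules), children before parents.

[0,4] S   <
  [0,1] "gave" : S\NP
  [1,4] S\(S\NP)   >
    [1,2] "dog" : (S\(S\NP))/PP
    [2,4] PP   >
      [2,3] PP/(PP\N)   >T
        [2,3] "plan" : N
      [3,4] "that" : PP\N

[0,1] S\NP  lex  "gave"
[1,2] (S\(S\NP))/PP  lex  "dog"
[2,3] N  lex  "plan"
[2,3] PP/(PP\N)  >T
[3,4] PP\N  lex  "that"
[2,4] PP  >  k=3
[1,4] S\(S\NP)  >  k=2
[0,4] S  <  k=1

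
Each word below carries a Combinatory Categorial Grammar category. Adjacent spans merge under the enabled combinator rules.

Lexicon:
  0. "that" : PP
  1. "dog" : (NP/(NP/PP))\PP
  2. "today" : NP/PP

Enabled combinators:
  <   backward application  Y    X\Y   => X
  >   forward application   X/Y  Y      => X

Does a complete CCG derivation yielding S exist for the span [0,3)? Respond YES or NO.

PP (NP/(NP/PP))\PP NP/PP
CKY chart[0,3] = {NP}; S ∉ chart

NO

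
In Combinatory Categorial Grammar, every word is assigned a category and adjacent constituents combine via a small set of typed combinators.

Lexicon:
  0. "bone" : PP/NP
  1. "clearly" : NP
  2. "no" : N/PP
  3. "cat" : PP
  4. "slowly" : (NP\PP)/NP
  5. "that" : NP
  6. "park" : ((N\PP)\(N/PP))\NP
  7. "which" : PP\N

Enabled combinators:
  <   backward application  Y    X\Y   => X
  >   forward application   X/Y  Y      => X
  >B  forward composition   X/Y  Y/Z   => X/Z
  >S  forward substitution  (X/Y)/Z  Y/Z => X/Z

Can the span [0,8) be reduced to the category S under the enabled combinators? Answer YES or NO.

NO

PP/NP NP N/PP PP (NP\PP)/NP NP ((N\PP)\(N/PP))\NP PP\N
CKY chart[0,8] = {PP}; S ∉ chart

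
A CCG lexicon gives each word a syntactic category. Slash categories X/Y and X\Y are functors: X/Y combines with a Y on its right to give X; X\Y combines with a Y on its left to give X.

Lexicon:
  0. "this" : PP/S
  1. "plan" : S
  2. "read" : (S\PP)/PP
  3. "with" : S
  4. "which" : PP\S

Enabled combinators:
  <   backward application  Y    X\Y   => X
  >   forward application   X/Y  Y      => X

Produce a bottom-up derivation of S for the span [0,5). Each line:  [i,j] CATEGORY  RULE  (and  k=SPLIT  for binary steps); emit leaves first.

[0,5] S   <
  [0,2] PP   >
    [0,1] "this" : PP/S
    [1,2] "plan" : S
  [2,5] S\PP   >
    [2,3] "read" : (S\PP)/PP
    [3,5] PP   <
      [3,4] "with" : S
      [4,5] "which" : PP\S

[0,1] PP/S  lex  "this"
[1,2] S  lex  "plan"
[0,2] PP  >  k=1
[2,3] (S\PP)/PP  lex  "read"
[3,4] S  lex  "with"
[4,5] PP\S  lex  "which"
[3,5] PP  <  k=4
[2,5] S\PP  >  k=3
[0,5] S  <  k=2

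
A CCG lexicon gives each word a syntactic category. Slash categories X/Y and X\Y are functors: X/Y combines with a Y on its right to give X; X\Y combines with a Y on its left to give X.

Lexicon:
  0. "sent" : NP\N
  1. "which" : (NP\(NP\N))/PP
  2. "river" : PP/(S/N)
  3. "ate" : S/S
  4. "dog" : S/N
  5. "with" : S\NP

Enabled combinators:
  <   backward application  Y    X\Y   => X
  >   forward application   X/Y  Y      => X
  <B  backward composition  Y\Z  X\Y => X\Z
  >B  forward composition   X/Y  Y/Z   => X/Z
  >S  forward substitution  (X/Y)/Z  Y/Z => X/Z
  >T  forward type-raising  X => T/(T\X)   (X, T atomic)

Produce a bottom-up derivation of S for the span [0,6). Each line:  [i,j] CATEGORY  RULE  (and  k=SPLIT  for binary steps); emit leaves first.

[0,6] S   <
  [0,5] NP   <
    [0,1] "sent" : NP\N
    [1,5] NP\(NP\N)   >
      [1,2] "which" : (NP\(NP\N))/PP
      [2,5] PP   >
        [2,3] "river" : PP/(S/N)
        [3,5] S/N   >B
          [3,4] "ate" : S/S
          [4,5] "dog" : S/N
  [5,6] "with" : S\NP

[0,1] NP\N  lex  "sent"
[1,2] (NP\(NP\N))/PP  lex  "which"
[2,3] PP/(S/N)  lex  "river"
[3,4] S/S  lex  "ate"
[4,5] S/N  lex  "dog"
[3,5] S/N  >B  k=4
[2,5] PP  >  k=3
[1,5] NP\(NP\N)  >  k=2
[0,5] NP  <  k=1
[5,6] S\NP  lex  "with"
[0,6] S  <  k=5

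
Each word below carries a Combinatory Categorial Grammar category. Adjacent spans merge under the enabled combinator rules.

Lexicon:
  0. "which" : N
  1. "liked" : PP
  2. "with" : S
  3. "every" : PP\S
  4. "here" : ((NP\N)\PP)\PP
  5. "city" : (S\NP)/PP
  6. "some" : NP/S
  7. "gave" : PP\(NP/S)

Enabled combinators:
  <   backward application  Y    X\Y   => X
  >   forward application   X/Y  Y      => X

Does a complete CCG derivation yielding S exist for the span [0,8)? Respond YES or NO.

[0,8] S   <
  [0,5] NP   <
    [0,1] "which" : N
    [1,5] NP\N   <
      [1,2] "liked" : PP
      [2,5] (NP\N)\PP   <
        [2,4] PP   <
          [2,3] "with" : S
          [3,4] "every" : PP\S
        [4,5] "here" : ((NP\N)\PP)\PP
  [5,8] S\NP   >
    [5,6] "city" : (S\NP)/PP
    [6,8] PP   <
      [6,7] "some" : NP/S
      [7,8] "gave" : PP\(NP/S)

YES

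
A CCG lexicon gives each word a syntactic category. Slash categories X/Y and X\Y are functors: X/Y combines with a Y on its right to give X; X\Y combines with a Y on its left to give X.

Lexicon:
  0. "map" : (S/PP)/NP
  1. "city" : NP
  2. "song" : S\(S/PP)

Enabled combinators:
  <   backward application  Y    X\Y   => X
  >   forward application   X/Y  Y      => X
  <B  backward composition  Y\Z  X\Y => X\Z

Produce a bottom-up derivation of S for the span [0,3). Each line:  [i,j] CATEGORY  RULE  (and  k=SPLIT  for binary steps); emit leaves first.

[0,3] S   <
  [0,2] S/PP   >
    [0,1] "map" : (S/PP)/NP
    [1,2] "city" : NP
  [2,3] "song" : S\(S/PP)

[0,1] (S/PP)/NP  lex  "map"
[1,2] NP  lex  "city"
[0,2] S/PP  >  k=1
[2,3] S\(S/PP)  lex  "song"
[0,3] S  <  k=2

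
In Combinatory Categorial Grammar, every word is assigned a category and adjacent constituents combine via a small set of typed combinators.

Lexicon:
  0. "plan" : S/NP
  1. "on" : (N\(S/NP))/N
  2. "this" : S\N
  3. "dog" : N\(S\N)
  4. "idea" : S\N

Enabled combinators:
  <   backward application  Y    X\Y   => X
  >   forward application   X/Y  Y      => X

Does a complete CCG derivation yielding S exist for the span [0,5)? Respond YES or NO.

[0,5] S   <
  [0,4] N   <
    [0,1] "plan" : S/NP
    [1,4] N\(S/NP)   >
      [1,2] "on" : (N\(S/NP))/N
      [2,4] N   <
        [2,3] "this" : S\N
        [3,4] "dog" : N\(S\N)
  [4,5] "idea" : S\N

YES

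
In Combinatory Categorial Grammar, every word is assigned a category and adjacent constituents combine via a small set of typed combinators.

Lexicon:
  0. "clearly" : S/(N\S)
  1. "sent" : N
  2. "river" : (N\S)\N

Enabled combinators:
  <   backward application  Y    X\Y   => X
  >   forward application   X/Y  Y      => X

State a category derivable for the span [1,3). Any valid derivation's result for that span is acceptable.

[0,3] S   >
  [0,1] "clearly" : S/(N\S)
  [1,3] N\S   <
    [1,2] "sent" : N
    [2,3] "river" : (N\S)\N

N\S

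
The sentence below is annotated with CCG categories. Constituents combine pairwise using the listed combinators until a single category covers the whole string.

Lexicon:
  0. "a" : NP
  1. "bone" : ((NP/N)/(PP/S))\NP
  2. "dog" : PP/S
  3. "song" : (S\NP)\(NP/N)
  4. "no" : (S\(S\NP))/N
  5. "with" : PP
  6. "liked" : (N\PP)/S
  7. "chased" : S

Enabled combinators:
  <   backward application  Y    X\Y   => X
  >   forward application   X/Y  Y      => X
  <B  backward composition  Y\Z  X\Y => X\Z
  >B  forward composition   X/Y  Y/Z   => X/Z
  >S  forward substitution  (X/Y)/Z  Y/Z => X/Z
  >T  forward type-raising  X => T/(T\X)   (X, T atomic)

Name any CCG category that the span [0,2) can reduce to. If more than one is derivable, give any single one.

(NP/N)/(PP/S)

[0,8] S   <
  [0,4] S\NP   <
    [0,3] NP/N   >
      [0,2] (NP/N)/(PP/S)   <
        [0,1] "a" : NP
        [1,2] "bone" : ((NP/N)/(PP/S))\NP
      [2,3] "dog" : PP/S
    [3,4] "song" : (S\NP)\(NP/N)
  [4,8] S\(S\NP)   >
    [4,5] "no" : (S\(S\NP))/N
    [5,8] N   >
      [5,6] N/(N\PP)   >T
        [5,6] "with" : PP
      [6,8] N\PP   >
        [6,7] "liked" : (N\PP)/S
        [7,8] "chased" : S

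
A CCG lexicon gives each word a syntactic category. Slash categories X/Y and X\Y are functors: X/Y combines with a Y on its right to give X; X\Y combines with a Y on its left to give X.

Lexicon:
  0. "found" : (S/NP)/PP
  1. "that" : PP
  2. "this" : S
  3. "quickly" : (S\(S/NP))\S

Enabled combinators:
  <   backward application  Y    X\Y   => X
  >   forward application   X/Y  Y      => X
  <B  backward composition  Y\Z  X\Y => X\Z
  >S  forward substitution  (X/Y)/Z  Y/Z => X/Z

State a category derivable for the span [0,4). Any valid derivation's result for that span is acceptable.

[0,4] S   <
  [0,2] S/NP   >
    [0,1] "found" : (S/NP)/PP
    [1,2] "that" : PP
  [2,4] S\(S/NP)   <
    [2,3] "this" : S
    [3,4] "quickly" : (S\(S/NP))\S

S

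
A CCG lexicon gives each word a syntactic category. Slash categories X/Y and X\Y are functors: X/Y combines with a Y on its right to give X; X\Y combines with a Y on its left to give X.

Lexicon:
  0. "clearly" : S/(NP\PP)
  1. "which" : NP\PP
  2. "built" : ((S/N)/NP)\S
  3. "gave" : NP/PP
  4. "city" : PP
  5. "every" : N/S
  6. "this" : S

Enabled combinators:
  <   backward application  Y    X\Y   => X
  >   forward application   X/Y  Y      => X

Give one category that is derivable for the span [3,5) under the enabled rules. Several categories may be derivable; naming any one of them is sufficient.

[0,7] S   >
  [0,5] S/N   >
    [0,3] (S/N)/NP   <
      [0,2] S   >
        [0,1] "clearly" : S/(NP\PP)
        [1,2] "which" : NP\PP
      [2,3] "built" : ((S/N)/NP)\S
    [3,5] NP   >
      [3,4] "gave" : NP/PP
      [4,5] "city" : PP
  [5,7] N   >
    [5,6] "every" : N/S
    [6,7] "this" : S

NP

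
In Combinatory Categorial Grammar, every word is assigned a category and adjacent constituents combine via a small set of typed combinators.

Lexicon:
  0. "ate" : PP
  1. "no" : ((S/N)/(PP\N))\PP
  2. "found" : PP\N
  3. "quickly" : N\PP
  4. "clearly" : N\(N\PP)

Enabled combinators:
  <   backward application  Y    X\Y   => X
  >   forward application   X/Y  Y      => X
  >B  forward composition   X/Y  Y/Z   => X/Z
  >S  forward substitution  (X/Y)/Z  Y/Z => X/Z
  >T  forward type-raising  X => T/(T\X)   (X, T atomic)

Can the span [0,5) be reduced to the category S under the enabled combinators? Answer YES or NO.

[0,5] S   >
  [0,3] S/N   >
    [0,2] (S/N)/(PP\N)   <
      [0,1] "ate" : PP
      [1,2] "no" : ((S/N)/(PP\N))\PP
    [2,3] "found" : PP\N
  [3,5] N   <
    [3,4] "quickly" : N\PP
    [4,5] "clearly" : N\(N\PP)

YES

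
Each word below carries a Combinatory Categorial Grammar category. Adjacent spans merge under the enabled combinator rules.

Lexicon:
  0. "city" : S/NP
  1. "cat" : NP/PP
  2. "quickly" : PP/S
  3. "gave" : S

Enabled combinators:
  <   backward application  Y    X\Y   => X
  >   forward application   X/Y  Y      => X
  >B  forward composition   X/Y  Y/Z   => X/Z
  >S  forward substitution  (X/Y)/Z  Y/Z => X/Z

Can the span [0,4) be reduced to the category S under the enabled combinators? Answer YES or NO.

YES

[0,4] S   >
  [0,1] "city" : S/NP
  [1,4] NP   >
    [1,3] NP/S   >B
      [1,2] "cat" : NP/PP
      [2,3] "quickly" : PP/S
    [3,4] "gave" : S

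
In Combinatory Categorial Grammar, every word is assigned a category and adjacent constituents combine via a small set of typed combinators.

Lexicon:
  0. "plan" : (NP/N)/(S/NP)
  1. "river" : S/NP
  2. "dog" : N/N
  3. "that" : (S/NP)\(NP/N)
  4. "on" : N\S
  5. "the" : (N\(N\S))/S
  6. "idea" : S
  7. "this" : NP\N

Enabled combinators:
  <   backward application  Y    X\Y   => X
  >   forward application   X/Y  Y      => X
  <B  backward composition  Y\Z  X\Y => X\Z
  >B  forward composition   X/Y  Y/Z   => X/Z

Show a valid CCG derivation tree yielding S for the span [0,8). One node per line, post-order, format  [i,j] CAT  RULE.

[0,1] (NP/N)/(S/NP)  lex  "plan"
[1,2] S/NP  lex  "river"
[0,2] NP/N  >  k=1
[2,3] N/N  lex  "dog"
[0,3] NP/N  >B  k=2
[3,4] (S/NP)\(NP/N)  lex  "that"
[0,4] S/NP  <  k=3
[4,5] N\S  lex  "on"
[5,6] (N\(N\S))/S  lex  "the"
[6,7] S  lex  "idea"
[5,7] N\(N\S)  >  k=6
[4,7] N  <  k=5
[7,8] NP\N  lex  "this"
[4,8] NP  <  k=7
[0,8] S  >  k=4

[0,8] S   >
  [0,4] S/NP   <
    [0,3] NP/N   >B
      [0,2] NP/N   >
        [0,1] "plan" : (NP/N)/(S/NP)
        [1,2] "river" : S/NP
      [2,3] "dog" : N/N
    [3,4] "that" : (S/NP)\(NP/N)
  [4,8] NP   <
    [4,7] N   <
      [4,5] "on" : N\S
      [5,7] N\(N\S)   >
        [5,6] "the" : (N\(N\S))/S
        [6,7] "idea" : S
    [7,8] "this" : NP\N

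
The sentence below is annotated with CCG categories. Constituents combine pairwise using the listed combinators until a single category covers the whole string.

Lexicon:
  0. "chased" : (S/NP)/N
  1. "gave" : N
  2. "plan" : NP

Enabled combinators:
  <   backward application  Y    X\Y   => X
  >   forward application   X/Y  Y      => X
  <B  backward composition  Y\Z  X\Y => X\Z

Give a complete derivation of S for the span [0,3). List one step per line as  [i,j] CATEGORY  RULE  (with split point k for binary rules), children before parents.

[0,3] S   >
  [0,2] S/NP   >
    [0,1] "chased" : (S/NP)/N
    [1,2] "gave" : N
  [2,3] "plan" : NP

[0,1] (S/NP)/N  lex  "chased"
[1,2] N  lex  "gave"
[0,2] S/NP  >  k=1
[2,3] NP  lex  "plan"
[0,3] S  >  k=2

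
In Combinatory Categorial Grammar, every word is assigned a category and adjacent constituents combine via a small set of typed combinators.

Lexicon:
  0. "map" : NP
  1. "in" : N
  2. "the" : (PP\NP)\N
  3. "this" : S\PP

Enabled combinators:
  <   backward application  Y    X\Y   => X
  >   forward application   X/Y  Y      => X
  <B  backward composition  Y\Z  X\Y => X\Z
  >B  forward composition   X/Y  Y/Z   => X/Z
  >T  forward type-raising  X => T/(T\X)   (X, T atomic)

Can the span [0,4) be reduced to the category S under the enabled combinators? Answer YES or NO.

[0,4] S   >
  [0,1] S/(S\NP)   >T
    [0,1] "map" : NP
  [1,4] S\NP   <B
    [1,3] PP\NP   <
      [1,2] "in" : N
      [2,3] "the" : (PP\NP)\N
    [3,4] "this" : S\PP

YES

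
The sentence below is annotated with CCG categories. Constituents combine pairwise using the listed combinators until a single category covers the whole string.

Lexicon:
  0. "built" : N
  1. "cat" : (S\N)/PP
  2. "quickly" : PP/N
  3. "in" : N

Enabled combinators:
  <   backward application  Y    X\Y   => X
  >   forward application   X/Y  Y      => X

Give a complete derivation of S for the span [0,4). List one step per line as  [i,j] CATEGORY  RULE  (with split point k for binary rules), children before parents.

[0,4] S   <
  [0,1] "built" : N
  [1,4] S\N   >
    [1,2] "cat" : (S\N)/PP
    [2,4] PP   >
      [2,3] "quickly" : PP/N
      [3,4] "in" : N

[0,1] N  lex  "built"
[1,2] (S\N)/PP  lex  "cat"
[2,3] PP/N  lex  "quickly"
[3,4] N  lex  "in"
[2,4] PP  >  k=3
[1,4] S\N  >  k=2
[0,4] S  <  k=1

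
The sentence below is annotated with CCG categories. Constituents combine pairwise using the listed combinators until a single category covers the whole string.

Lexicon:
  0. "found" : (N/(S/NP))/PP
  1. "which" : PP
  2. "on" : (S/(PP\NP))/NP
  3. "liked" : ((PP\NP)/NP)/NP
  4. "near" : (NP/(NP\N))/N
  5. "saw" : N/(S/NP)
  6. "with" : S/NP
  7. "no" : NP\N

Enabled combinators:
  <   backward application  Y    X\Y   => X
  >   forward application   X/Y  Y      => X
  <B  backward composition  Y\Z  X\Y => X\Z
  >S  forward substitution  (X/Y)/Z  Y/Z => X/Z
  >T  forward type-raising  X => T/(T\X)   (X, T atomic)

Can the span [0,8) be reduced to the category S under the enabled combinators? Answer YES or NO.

(N/(S/NP))/PP PP (S/(PP\NP))/NP ((PP\NP)/NP)/NP (NP/(NP\N))/N N/(S/NP) S/NP NP\N
CKY chart[0,8] = {N, N/(N\N), NP/(NP\N), PP/(PP\N), S/(S\N)}; S ∉ chart

NO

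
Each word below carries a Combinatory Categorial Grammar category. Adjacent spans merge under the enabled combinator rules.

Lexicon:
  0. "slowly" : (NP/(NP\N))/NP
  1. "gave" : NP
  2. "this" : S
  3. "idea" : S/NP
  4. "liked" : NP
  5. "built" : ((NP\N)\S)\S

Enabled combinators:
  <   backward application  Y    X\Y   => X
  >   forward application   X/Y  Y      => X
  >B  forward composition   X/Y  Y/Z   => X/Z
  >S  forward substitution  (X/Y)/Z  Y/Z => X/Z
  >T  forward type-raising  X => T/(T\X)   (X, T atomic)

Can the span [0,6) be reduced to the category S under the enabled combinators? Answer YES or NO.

(NP/(NP\N))/NP NP S S/NP NP ((NP\N)\S)\S
CKY chart[0,6] = {N/(N\NP), NP, NP/(NP\NP), PP/(PP\NP), S/(S\NP)}; S ∉ chart

NO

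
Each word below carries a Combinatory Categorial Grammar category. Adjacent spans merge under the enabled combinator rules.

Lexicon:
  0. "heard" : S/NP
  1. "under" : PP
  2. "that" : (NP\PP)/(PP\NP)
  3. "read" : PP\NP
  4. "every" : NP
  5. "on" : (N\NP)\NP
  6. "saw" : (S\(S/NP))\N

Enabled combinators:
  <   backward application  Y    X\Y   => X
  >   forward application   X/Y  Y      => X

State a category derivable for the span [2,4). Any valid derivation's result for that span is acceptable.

NP\PP

[0,7] S   <
  [0,1] "heard" : S/NP
  [1,7] S\(S/NP)   <
    [1,6] N   <
      [1,4] NP   <
        [1,2] "under" : PP
        [2,4] NP\PP   >
          [2,3] "that" : (NP\PP)/(PP\NP)
          [3,4] "read" : PP\NP
      [4,6] N\NP   <
        [4,5] "every" : NP
        [5,6] "on" : (N\NP)\NP
    [6,7] "saw" : (S\(S/NP))\N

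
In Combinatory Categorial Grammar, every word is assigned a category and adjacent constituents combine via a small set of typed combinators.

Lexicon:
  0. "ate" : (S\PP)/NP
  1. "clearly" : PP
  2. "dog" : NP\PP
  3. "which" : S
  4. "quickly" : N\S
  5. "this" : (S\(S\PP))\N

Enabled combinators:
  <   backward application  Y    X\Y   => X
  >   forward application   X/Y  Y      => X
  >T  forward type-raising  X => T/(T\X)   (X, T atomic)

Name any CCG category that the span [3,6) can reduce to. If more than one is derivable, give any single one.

[0,6] S   <
  [0,3] S\PP   >
    [0,1] "ate" : (S\PP)/NP
    [1,3] NP   <
      [1,2] "clearly" : PP
      [2,3] "dog" : NP\PP
  [3,6] S\(S\PP)   <
    [3,5] N   <
      [3,4] "which" : S
      [4,5] "quickly" : N\S
    [5,6] "this" : (S\(S\PP))\N

S\(S\PP)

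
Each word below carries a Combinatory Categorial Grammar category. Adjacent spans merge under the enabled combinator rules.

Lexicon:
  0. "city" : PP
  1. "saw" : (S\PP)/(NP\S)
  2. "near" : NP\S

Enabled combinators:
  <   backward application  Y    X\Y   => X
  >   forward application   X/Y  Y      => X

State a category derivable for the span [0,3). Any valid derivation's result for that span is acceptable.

S

[0,3] S   <
  [0,1] "city" : PP
  [1,3] S\PP   >
    [1,2] "saw" : (S\PP)/(NP\S)
    [2,3] "near" : NP\S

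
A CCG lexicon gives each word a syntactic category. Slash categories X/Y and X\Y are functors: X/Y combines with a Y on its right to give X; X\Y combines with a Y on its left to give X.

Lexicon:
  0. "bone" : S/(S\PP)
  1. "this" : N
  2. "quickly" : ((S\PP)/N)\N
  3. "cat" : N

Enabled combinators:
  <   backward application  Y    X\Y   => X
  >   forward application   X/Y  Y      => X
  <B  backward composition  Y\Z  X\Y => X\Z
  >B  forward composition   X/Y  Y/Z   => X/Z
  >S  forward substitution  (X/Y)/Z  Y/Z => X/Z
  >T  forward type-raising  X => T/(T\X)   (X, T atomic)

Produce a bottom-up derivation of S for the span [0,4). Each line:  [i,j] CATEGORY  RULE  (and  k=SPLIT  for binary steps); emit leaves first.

[0,4] S   >
  [0,1] "bone" : S/(S\PP)
  [1,4] S\PP   >
    [1,3] (S\PP)/N   <
      [1,2] "this" : N
      [2,3] "quickly" : ((S\PP)/N)\N
    [3,4] "cat" : N

[0,1] S/(S\PP)  lex  "bone"
[1,2] N  lex  "this"
[2,3] ((S\PP)/N)\N  lex  "quickly"
[1,3] (S\PP)/N  <  k=2
[3,4] N  lex  "cat"
[1,4] S\PP  >  k=3
[0,4] S  >  k=1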